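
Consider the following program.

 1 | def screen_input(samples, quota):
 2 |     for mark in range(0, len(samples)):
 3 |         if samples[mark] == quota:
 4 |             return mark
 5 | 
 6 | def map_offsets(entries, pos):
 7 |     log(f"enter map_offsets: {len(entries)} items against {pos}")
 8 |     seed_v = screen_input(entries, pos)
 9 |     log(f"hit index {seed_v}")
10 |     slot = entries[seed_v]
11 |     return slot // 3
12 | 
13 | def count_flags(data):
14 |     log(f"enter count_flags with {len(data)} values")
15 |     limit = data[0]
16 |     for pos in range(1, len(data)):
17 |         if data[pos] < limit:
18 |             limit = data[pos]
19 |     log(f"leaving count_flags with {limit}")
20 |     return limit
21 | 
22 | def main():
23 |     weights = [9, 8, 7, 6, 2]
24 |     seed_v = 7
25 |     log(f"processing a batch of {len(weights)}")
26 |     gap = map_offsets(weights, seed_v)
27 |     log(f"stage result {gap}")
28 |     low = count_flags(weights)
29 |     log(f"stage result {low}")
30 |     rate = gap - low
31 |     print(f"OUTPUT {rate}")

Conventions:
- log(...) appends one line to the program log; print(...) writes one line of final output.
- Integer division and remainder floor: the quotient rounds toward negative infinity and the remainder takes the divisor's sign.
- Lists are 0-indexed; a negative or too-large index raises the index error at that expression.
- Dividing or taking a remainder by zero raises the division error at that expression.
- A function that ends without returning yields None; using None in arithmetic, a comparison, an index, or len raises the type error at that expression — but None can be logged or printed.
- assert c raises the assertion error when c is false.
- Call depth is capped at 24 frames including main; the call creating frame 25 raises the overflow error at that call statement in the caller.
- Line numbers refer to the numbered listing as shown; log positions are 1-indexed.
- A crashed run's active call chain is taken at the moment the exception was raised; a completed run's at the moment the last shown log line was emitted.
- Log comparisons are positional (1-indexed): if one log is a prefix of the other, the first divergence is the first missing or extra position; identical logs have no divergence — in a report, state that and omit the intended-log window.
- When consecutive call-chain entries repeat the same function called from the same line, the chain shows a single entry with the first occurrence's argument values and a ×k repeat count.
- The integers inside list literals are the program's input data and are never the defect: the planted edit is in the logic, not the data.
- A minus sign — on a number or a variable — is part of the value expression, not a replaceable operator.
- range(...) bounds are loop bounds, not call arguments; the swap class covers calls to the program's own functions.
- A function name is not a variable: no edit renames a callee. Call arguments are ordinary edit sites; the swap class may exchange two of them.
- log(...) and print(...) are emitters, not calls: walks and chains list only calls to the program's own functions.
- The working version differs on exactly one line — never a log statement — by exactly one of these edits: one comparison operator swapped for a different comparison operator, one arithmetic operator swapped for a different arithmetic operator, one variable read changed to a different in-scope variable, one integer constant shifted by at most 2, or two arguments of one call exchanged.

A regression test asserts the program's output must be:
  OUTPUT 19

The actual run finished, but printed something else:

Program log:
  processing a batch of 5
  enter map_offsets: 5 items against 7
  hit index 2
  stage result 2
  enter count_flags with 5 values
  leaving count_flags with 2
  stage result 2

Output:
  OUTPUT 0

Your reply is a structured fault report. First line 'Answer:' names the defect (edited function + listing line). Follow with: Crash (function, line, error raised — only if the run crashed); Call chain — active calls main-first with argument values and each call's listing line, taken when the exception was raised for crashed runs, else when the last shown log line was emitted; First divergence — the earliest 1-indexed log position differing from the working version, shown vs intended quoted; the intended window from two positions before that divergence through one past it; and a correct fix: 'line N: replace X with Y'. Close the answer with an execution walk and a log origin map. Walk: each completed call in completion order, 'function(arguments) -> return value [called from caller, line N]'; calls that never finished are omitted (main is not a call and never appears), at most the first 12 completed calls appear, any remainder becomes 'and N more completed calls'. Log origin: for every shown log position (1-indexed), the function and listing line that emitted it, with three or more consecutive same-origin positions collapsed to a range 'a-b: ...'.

Answer: the defect is in map_offsets at line 11.
Key observation: Position 4 is the first bad log line: 'stage result 2' should read 'stage result 21'.
Call chain: main.
First divergence: position 4; shown 'stage result 2' vs intended 'stage result 21'.
Intended log window:
  2: enter map_offsets: 5 items against 7
  3: hit index 2
  4: stage result 21
  5: enter count_flags with 5 values
Execution walk:
  screen_input([9, 8, 7, 6, 2], 7) -> 2  [called from map_offsets, line 8]
  map_offsets([9, 8, 7, 6, 2], 7) -> 2  [called from main, line 26]
  count_flags([9, 8, 7, 6, 2]) -> 2  [called from main, line 28]
Log line origins:
  1 — main, line 25
  2 — map_offsets, line 7
  3 — map_offsets, line 9
  4 — main, line 27
  5 — count_flags, line 14
  6 — count_flags, line 19
  7 — main, line 29
A correct fix: line 11: replace `//` with `*`.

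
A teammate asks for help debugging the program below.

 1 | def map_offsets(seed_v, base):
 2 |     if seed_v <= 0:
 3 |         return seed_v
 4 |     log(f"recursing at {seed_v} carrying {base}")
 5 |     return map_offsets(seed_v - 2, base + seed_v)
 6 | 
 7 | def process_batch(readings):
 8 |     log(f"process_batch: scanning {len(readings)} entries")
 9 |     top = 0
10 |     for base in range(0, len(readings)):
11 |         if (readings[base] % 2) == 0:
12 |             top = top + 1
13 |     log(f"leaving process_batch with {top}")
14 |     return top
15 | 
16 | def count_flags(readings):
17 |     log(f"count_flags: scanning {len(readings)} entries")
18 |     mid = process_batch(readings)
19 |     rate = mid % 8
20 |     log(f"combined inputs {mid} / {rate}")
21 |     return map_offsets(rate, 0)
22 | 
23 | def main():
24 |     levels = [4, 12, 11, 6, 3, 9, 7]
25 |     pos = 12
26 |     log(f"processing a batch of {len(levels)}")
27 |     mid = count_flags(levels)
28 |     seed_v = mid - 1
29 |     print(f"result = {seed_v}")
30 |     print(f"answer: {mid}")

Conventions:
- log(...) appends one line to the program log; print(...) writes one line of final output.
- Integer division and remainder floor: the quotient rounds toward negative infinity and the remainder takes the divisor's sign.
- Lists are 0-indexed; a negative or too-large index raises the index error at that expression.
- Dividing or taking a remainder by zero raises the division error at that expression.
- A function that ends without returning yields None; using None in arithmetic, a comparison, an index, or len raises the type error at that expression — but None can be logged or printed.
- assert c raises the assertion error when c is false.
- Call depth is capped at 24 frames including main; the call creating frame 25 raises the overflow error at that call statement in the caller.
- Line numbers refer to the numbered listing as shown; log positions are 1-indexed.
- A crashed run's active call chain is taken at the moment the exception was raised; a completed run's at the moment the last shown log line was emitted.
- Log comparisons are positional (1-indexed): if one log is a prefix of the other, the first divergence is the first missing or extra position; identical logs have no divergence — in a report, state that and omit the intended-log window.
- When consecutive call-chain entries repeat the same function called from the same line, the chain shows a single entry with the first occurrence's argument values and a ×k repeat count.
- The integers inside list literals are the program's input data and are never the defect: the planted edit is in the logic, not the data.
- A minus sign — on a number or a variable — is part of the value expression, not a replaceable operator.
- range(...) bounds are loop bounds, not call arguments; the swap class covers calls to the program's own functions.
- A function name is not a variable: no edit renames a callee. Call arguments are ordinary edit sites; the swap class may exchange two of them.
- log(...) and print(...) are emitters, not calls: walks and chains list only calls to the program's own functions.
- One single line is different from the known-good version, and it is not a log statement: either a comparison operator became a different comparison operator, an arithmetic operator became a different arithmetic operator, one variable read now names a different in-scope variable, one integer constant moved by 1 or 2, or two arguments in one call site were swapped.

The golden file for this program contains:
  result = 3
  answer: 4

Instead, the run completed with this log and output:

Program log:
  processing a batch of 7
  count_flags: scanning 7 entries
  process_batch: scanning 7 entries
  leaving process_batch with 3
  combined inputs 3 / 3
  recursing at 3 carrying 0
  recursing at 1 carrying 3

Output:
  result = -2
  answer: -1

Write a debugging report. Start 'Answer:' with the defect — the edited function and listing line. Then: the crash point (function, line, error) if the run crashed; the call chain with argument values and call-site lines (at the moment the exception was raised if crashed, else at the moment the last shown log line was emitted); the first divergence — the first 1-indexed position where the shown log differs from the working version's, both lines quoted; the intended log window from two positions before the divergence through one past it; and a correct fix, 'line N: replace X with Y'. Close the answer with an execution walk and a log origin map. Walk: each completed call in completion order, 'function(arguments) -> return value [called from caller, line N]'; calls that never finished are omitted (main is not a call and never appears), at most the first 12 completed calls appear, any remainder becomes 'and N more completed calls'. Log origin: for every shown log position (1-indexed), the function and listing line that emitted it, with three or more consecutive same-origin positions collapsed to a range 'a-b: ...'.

Answer: the defect is in map_offsets at line 3.
Key fact: Every logged value matches the working version; the printed result is what differs.
Call chain: main -> count_flags([4, 12, 11, 6, 3, 9, 7]) (called at line 27) -> map_offsets(3, 0) (called at line 21) -> map_offsets(1, 3) (called at line 5).
First divergence: none — the logs agree in full.
Execution walk:
  process_batch([4, 12, 11, 6, 3, 9, 7]) -> 3  [called from count_flags, line 18]
  map_offsets(-1, 4) -> -1  [called from map_offsets, line 5]
  map_offsets(1, 3) -> -1  [called from map_offsets, line 5]
  map_offsets(3, 0) -> -1  [called from count_flags, line 21]
  count_flags([4, 12, 11, 6, 3, 9, 7]) -> -1  [called from main, line 27]
Log origin:
  1: from main, line 26
  2: from count_flags, line 17
  3: from process_batch, line 8
  4: from process_batch, line 13
  5: from count_flags, line 20
  6: from map_offsets, line 4
  7: from map_offsets, line 4
A correct fix: line 3: replace `seed_v` with `base`.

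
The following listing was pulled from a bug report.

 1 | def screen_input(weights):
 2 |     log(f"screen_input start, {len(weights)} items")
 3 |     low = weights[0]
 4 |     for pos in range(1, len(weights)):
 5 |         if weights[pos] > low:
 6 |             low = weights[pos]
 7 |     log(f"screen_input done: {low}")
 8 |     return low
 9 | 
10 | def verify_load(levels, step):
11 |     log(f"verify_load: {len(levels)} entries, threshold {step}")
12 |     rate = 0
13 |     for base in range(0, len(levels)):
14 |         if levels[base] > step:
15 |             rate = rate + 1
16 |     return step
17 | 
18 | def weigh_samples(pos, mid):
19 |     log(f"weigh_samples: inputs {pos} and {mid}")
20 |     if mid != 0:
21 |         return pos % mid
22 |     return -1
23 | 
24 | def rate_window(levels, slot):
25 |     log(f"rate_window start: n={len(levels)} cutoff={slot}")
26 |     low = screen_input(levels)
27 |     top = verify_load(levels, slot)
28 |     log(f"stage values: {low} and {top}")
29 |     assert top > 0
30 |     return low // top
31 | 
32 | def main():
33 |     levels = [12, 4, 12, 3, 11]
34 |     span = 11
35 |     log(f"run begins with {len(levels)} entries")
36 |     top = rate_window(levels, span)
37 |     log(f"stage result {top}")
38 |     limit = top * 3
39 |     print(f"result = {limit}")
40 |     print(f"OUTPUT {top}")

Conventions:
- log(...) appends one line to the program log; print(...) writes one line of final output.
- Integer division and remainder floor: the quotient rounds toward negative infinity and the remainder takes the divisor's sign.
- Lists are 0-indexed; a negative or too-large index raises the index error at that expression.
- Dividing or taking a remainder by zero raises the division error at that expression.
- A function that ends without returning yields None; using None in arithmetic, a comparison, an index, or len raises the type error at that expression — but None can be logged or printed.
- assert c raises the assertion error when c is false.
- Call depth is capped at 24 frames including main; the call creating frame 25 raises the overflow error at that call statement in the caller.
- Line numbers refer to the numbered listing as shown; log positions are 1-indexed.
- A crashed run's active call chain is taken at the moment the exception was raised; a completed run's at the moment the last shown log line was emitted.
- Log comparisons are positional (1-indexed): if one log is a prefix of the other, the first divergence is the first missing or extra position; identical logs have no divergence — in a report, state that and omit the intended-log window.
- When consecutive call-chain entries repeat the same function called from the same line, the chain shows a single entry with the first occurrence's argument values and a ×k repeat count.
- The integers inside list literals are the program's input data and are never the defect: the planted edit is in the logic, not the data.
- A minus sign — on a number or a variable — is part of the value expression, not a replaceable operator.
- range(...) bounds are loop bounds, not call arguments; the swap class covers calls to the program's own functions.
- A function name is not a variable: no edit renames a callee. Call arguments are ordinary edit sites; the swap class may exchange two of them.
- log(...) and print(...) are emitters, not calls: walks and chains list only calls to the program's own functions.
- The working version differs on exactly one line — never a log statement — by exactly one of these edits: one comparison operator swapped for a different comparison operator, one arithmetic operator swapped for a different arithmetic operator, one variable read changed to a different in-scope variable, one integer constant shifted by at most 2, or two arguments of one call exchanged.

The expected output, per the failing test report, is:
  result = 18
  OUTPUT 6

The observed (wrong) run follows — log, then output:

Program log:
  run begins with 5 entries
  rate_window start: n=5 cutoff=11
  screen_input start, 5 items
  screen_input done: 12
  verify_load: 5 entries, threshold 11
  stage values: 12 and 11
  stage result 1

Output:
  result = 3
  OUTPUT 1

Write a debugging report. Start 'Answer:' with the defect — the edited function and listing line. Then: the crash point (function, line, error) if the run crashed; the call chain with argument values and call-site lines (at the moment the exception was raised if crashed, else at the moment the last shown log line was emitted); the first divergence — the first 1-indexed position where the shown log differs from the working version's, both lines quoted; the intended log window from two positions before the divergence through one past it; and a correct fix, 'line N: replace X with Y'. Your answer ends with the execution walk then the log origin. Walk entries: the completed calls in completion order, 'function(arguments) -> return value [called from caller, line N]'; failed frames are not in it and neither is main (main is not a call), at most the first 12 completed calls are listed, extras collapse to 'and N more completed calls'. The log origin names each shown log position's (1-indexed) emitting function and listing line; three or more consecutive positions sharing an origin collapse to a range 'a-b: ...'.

Answer: the defect is in verify_load at line 16.
Key fact: The earliest visible damage is log position 6 — 'stage values: 12 and 11' rather than the intended 'stage values: 12 and 2'.
Call chain: main.
First divergence: at position 6 the run shows 'stage values: 12 and 11' where the working version logs 'stage values: 12 and 2'.
Intended log window:
  4: screen_input done: 12
  5: verify_load: 5 entries, threshold 11
  6: stage values: 12 and 2
  7: stage result 6
Execution walk:
  screen_input([12, 4, 12, 3, 11]) -> 12  [called from rate_window, line 26]
  verify_load([12, 4, 12, 3, 11], 11) -> 11  [called from rate_window, line 27]
  rate_window([12, 4, 12, 3, 11], 11) -> 1  [called from main, line 36]
Origin of each log line:
  1 — main, line 35
  2 — rate_window, line 25
  3 — screen_input, line 2
  4 — screen_input, line 7
  5 — verify_load, line 11
  6 — rate_window, line 28
  7 — main, line 37
A correct fix: line 16: replace `step` with `rate`.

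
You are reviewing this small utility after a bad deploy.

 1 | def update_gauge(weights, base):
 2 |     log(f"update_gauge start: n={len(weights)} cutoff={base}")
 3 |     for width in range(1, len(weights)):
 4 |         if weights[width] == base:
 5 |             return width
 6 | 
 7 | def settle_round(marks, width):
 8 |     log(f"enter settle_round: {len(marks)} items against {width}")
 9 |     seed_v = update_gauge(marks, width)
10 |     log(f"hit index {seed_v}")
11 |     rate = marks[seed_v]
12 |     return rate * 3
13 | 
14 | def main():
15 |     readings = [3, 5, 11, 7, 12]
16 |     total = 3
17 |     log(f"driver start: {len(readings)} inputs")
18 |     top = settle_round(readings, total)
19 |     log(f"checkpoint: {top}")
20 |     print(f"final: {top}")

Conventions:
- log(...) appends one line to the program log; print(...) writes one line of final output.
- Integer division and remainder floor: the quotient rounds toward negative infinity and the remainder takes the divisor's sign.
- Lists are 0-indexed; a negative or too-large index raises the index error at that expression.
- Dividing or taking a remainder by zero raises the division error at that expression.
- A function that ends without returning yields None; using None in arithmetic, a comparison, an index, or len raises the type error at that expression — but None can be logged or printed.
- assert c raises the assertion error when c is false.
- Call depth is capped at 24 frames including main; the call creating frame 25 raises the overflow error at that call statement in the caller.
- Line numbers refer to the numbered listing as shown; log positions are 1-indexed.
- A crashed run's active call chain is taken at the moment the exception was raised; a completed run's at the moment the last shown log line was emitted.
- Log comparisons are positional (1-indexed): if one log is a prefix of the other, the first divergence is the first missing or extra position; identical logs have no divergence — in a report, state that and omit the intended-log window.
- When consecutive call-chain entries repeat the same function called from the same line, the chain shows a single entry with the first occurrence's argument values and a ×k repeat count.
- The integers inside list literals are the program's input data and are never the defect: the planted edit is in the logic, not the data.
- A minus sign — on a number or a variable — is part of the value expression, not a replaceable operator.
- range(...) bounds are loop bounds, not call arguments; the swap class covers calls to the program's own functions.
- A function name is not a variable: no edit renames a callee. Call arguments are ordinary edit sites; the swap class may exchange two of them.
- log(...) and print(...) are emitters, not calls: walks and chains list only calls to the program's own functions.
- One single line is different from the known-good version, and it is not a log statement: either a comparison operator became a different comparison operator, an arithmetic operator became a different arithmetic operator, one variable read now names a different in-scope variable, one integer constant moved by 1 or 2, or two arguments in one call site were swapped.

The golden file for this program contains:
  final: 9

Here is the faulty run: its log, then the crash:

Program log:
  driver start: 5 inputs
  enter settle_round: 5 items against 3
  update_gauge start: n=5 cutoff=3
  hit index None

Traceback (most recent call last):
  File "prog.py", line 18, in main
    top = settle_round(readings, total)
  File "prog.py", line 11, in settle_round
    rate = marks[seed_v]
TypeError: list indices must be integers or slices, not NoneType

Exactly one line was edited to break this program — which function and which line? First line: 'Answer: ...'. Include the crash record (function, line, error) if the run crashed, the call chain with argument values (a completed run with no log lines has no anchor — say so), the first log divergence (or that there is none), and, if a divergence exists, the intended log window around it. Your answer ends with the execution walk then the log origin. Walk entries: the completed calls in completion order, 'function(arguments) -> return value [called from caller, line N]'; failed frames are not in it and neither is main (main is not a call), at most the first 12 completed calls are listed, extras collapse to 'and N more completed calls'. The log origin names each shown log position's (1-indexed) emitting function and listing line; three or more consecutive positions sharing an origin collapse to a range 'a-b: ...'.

Answer: the defect is in update_gauge at line 3.
Core observation: Position 4 is the first bad log line: 'hit index None' should read 'hit index 0'.
Crash: settle_round, line 11, TypeError.
Call chain: main -> settle_round([3, 5, 11, 7, 12], 3) (called at line 18).
First divergence: position 4 — the shown line 'hit index None' should read 'hit index 0'.
Intended log window:
  2: enter settle_round: 5 items against 3
  3: update_gauge start: n=5 cutoff=3
  4: hit index 0
  5: checkpoint: 9
Execution walk:
  update_gauge([3, 5, 11, 7, 12], 3) -> None  [called from settle_round, line 9]
Origin of each log line:
  1 — main, line 17
  2 — settle_round, line 8
  3 — update_gauge, line 2
  4 — settle_round, line 10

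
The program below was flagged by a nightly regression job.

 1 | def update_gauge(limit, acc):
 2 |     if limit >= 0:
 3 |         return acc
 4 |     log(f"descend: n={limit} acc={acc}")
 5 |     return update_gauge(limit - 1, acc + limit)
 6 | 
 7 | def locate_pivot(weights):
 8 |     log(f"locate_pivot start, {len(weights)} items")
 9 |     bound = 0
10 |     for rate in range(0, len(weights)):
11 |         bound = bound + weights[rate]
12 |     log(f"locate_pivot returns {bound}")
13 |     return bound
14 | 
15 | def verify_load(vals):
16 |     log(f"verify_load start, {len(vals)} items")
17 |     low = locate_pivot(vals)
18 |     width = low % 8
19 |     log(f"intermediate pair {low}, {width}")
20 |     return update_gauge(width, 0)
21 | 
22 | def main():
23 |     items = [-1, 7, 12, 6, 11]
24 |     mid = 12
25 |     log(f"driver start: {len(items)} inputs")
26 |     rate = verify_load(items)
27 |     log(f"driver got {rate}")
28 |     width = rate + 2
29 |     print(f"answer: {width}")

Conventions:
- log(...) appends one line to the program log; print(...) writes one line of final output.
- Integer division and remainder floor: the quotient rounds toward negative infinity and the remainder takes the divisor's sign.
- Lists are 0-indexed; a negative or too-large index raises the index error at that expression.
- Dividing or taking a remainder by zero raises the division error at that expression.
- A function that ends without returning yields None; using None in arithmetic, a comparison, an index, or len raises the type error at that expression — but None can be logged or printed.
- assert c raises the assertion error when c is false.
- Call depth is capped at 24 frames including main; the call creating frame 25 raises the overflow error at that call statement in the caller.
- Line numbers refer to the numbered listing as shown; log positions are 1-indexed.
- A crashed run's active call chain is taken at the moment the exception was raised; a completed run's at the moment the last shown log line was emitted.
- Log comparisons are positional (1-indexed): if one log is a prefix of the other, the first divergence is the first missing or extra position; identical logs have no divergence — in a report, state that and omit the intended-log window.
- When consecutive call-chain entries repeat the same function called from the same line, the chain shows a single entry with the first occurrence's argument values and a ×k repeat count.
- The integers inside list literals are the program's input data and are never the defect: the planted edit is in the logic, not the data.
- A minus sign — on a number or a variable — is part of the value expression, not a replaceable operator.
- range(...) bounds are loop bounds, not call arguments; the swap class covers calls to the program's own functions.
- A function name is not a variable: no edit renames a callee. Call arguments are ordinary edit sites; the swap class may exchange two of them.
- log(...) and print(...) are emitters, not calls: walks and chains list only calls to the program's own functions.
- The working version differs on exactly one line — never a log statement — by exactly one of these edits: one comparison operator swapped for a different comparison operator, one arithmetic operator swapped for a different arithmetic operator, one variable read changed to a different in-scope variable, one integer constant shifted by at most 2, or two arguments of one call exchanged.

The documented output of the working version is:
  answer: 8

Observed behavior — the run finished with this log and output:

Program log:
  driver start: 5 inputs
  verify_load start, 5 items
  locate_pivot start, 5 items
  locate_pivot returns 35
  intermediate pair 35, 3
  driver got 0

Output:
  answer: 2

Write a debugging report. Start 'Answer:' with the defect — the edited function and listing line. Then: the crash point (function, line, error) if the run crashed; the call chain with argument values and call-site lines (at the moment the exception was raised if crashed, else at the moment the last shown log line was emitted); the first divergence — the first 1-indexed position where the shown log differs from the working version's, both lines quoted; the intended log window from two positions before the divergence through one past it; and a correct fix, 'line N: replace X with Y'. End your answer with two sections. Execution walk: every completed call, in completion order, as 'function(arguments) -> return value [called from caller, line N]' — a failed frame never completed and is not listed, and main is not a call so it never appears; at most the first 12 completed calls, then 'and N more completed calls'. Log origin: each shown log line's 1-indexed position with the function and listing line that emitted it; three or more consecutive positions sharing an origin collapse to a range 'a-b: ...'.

Answer: the defect is in update_gauge at line 2.
Key fact: The earliest visible damage is log position 6 — 'driver got 0' rather than the intended 'descend: n=3 acc=0'.
Call chain: main.
First divergence: position 6 — the shown line 'driver got 0' should read 'descend: n=3 acc=0'.
Intended log window:
  4: locate_pivot returns 35
  5: intermediate pair 35, 3
  6: descend: n=3 acc=0
  7: descend: n=2 acc=3
Execution walk:
  locate_pivot([-1, 7, 12, 6, 11]) -> 35  [called from verify_load, line 17]
  update_gauge(3, 0) -> 0  [called from verify_load, line 20]
  verify_load([-1, 7, 12, 6, 11]) -> 0  [called from main, line 26]
Origin of each log line:
  1: emitted by main (line 25)
  2: emitted by verify_load (line 16)
  3: emitted by locate_pivot (line 8)
  4: emitted by locate_pivot (line 12)
  5: emitted by verify_load (line 19)
  6: emitted by main (line 27)
A correct fix: line 2: replace `>=` with `<=`.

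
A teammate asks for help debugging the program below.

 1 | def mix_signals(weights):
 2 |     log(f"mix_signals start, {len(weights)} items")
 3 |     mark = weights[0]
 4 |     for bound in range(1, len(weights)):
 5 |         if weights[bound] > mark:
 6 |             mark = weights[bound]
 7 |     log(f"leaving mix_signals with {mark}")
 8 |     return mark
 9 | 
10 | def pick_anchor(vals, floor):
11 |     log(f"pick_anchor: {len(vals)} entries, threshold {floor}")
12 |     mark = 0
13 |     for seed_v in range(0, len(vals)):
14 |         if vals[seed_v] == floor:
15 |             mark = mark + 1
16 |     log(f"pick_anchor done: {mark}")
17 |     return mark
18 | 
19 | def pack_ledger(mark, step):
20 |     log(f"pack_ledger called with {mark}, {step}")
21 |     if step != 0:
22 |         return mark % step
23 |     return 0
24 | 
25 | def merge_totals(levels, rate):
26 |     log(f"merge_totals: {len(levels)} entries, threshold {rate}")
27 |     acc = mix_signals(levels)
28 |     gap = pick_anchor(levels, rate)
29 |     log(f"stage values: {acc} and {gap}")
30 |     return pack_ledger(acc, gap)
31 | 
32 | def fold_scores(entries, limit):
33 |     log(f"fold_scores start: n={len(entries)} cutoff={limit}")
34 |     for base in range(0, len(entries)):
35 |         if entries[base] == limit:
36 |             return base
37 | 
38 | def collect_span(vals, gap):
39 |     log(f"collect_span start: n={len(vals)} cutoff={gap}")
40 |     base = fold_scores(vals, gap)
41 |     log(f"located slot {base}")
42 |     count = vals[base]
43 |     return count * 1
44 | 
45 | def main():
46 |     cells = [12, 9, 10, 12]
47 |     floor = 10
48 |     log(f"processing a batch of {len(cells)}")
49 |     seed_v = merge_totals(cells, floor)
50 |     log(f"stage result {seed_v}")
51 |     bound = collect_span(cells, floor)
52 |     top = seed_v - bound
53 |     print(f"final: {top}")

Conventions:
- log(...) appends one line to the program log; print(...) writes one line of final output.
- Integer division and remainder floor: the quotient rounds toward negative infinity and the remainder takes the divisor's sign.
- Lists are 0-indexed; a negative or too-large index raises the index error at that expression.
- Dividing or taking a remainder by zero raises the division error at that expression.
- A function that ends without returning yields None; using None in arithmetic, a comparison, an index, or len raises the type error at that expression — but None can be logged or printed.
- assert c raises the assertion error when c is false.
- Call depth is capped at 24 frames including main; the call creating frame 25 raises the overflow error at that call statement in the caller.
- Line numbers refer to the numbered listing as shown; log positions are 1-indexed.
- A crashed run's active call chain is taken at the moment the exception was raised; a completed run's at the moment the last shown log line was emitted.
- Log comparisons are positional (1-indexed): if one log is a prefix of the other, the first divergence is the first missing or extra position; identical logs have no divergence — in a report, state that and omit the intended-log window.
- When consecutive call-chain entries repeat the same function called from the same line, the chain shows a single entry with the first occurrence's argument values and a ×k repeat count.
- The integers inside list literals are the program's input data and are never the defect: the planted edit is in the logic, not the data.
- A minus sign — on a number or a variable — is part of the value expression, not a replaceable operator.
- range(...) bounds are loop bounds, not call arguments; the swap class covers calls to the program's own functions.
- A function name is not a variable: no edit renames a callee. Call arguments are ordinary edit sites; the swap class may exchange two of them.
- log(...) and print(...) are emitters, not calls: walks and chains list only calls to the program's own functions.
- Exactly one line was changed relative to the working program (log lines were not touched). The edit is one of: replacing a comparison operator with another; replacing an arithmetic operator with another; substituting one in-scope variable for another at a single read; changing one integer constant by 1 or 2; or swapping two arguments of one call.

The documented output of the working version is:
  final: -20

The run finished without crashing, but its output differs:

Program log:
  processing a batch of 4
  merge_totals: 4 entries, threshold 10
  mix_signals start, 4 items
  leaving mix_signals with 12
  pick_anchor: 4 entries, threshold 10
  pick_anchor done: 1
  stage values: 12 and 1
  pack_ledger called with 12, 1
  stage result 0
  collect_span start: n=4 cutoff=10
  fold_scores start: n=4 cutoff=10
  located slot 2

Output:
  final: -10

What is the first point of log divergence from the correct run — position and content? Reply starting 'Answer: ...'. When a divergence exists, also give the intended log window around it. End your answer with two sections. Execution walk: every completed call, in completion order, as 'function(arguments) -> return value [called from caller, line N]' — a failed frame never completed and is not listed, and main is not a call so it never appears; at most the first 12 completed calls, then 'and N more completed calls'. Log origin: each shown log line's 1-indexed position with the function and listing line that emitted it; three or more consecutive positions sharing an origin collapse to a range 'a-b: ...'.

Answer: none; the two logs match at every position.
Execution walk:
  mix_signals([12, 9, 10, 12]) -> 12  [called from merge_totals, line 27]
  pick_anchor([12, 9, 10, 12], 10) -> 1  [called from merge_totals, line 28]
  pack_ledger(12, 1) -> 0  [called from merge_totals, line 30]
  merge_totals([12, 9, 10, 12], 10) -> 0  [called from main, line 49]
  fold_scores([12, 9, 10, 12], 10) -> 2  [called from collect_span, line 40]
  collect_span([12, 9, 10, 12], 10) -> 10  [called from main, line 51]
Log origins:
  1: from main, line 48
  2: from merge_totals, line 26
  3: from mix_signals, line 2
  4: from mix_signals, line 7
  5: from pick_anchor, line 11
  6: from pick_anchor, line 16
  7: from merge_totals, line 29
  8: from pack_ledger, line 20
  9: from main, line 50
  10: from collect_span, line 39
  11: from fold_scores, line 33
  12: from collect_span, line 41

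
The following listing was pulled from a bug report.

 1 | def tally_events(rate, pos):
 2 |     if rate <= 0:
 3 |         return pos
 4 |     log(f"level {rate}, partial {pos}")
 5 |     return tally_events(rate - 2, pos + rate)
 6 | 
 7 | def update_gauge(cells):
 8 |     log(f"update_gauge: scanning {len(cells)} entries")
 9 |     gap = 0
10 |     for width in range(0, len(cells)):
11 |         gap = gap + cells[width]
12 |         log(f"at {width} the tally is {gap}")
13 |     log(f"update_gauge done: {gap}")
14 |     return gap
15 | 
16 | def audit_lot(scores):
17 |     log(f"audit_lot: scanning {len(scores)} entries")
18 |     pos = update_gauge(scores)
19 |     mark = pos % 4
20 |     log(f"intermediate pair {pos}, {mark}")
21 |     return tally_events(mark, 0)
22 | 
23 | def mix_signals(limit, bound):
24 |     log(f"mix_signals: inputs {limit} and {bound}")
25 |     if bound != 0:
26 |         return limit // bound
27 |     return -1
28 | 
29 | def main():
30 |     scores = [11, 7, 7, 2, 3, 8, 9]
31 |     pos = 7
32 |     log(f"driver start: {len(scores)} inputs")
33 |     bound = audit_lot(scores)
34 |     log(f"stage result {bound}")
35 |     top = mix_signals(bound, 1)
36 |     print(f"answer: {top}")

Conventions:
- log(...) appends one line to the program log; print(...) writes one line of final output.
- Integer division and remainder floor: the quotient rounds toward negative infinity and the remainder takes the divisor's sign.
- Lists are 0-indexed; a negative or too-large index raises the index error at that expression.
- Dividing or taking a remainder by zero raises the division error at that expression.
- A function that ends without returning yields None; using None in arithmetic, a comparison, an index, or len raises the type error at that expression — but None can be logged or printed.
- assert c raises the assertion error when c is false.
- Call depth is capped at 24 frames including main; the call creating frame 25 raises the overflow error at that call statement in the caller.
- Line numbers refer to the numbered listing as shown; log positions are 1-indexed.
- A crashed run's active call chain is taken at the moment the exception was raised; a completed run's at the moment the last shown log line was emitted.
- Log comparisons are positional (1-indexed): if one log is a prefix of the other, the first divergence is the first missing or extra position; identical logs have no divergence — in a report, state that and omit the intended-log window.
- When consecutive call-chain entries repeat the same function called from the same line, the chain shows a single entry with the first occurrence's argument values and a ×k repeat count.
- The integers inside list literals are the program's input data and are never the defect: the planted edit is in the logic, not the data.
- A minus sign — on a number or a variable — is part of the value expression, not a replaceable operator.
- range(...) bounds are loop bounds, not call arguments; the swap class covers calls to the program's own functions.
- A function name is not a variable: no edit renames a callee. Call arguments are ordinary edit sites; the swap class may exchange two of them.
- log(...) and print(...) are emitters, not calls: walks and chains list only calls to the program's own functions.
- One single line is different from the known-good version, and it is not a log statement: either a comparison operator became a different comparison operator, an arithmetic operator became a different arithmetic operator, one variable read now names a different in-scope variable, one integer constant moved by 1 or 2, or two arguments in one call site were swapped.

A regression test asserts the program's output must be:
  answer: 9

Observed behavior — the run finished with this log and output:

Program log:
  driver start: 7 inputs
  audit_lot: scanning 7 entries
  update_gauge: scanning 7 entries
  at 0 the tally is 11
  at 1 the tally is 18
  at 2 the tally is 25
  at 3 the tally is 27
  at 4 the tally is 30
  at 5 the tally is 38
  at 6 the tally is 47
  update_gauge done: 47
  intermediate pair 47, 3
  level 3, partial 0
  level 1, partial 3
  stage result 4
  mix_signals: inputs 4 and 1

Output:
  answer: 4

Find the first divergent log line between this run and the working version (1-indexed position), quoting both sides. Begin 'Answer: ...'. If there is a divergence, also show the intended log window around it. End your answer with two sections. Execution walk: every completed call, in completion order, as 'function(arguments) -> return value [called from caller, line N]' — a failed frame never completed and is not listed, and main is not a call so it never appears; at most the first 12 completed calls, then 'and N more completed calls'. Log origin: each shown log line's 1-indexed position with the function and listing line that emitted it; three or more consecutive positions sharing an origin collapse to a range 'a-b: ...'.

Answer: at position 12 the run shows 'intermediate pair 47, 3' where the working version logs 'intermediate pair 47, 5'.
Intended log window:
  10: at 6 the tally is 47
  11: update_gauge done: 47
  12: intermediate pair 47, 5
  13: level 5, partial 0
Execution walk:
  update_gauge([11, 7, 7, 2, 3, 8, 9]) -> 47  [called from audit_lot, line 18]
  tally_events(-1, 4) -> 4  [called from tally_events, line 5]
  tally_events(1, 3) -> 4  [called from tally_events, line 5]
  tally_events(3, 0) -> 4  [called from audit_lot, line 21]
  audit_lot([11, 7, 7, 2, 3, 8, 9]) -> 4  [called from main, line 33]
  mix_signals(4, 1) -> 4  [called from main, line 35]
Log origin:
  1 — main, line 32
  2 — audit_lot, line 17
  3 — update_gauge, line 8
  4-10 — update_gauge, line 12
  11 — update_gauge, line 13
  12 — audit_lot, line 20
  13 — tally_events, line 4
  14 — tally_events, line 4
  15 — main, line 34
  16 — mix_signals, line 24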